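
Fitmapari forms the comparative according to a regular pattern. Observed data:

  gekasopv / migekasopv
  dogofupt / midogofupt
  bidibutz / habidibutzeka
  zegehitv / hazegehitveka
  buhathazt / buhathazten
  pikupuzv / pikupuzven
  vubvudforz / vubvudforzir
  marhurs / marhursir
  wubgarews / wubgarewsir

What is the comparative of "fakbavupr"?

mifakbavupr

gekasopv and zegehitv both end in -v yet inflect differently (migekasopv, hazegehitveka), so the final letter is not what conditions the rule; the second-to-last letter is.
"fakbavupr" has second-to-last letter 'p'. The stems whose second-to-last letter is 'p' (gekasopv → migekasopv, dogofupt → midogofupt) add the prefix mi-.
So fakbavupr → mifakbavupr.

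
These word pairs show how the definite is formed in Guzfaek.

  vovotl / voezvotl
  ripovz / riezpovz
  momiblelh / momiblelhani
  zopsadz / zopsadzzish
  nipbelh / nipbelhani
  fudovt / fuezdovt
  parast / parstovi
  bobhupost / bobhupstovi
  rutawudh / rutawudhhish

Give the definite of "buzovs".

"buzovs" has second-to-last letter 'v'. The stems whose second-to-last letter is 'v' (fudovt → fuezdovt, ripovz → riezpovz) insert -ez- after the first vowel.
The other patterns: stems whose second-to-last letter is 'l' add -ani; stems whose second-to-last letter is 'd' double the final consonant and add -ish; stems whose second-to-last letter is 's' delete the last vowel and add -ovi.
So buzovs → buezzovs.

buezzovs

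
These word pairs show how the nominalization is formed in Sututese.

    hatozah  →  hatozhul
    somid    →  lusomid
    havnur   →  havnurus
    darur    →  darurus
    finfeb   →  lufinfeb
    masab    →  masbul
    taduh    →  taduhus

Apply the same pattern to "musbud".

musbudus

hatozah and taduh both end in -h yet inflect differently (hatozhul, taduhus), so the final letter is not what conditions the rule; the last vowel is.
"musbud" has last vowel 'u'. The stems whose last vowel is 'u' (taduh → taduhus, havnur → havnurus, darur → darurus) add -us.
So musbud → musbudus.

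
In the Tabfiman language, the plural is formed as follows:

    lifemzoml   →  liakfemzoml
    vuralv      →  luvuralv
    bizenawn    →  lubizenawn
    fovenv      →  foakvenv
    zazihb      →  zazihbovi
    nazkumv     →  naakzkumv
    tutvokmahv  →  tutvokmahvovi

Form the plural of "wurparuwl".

luwurparuwl

vuralv and tutvokmahv both end in -v yet inflect differently (luvuralv, tutvokmahvovi), so the final letter is not what conditions the rule; the second-to-last letter is.
"wurparuwl" has second-to-last letter 'w'. The one such stem in the data (bizenawn → lubizenawn) adds the prefix lu-, so the same rule applies.
The other patterns: stems whose second-to-last letter is 'h' add -ovi; stems whose second-to-last letter is 'm' or 'n' insert -ak- after the first vowel.
So wurparuwl → luwurparuwl.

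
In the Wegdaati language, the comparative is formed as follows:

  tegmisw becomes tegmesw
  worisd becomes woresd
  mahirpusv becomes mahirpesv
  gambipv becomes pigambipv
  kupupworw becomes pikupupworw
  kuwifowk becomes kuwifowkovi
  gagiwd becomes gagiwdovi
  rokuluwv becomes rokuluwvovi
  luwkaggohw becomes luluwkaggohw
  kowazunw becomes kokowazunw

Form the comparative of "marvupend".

mamarvupend

mahirpusv and gambipv both end in -v yet inflect differently (mahirpesv, pigambipv), so the final letter is not what conditions the rule; the second-to-last letter is.
"marvupend" has second-to-last letter 'n'. The one such stem in the data (kowazunw → kokowazunw) repeats the first consonant+vowel as a prefix (as does luwkaggohw), so the same rule applies.
So marvupend → mamarvupend.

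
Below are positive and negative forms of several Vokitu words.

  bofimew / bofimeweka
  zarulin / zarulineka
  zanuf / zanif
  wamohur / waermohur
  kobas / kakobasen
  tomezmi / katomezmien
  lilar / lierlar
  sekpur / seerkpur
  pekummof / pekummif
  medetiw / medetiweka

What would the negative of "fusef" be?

fusif

"fusef" ends in -f. The stems ending in -f (zanuf → zanif, pekummof → pekummif) change the last vowel to 'i'.
The other patterns: stems ending in -n or -w add -eka; stems ending in -r insert -er- after the first vowel; stems ending in -i or -s add ka- … -en around the stem.
So fusef → fusif.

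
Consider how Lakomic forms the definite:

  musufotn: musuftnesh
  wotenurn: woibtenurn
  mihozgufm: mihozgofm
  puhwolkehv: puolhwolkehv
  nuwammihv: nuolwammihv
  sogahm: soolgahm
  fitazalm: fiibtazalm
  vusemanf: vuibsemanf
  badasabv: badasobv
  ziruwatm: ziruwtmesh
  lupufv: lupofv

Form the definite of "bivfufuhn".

biolvfufuhn

puhwolkehv and lupufv both end in -v yet inflect differently (puolhwolkehv, lupofv), so the final letter is not what conditions the rule; the second-to-last letter is.
"bivfufuhn" has second-to-last letter 'h'. The stems whose second-to-last letter is 'h' (puhwolkehv → puolhwolkehv, nuwammihv → nuolwammihv, sogahm → soolgahm) insert -ol- after the first vowel.
So bivfufuhn → biolvfufuhn.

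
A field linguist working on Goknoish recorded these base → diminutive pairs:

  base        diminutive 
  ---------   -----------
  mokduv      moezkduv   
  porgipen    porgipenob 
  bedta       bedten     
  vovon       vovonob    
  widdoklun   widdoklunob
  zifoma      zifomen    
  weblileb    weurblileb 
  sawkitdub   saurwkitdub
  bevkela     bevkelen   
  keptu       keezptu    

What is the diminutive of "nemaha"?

widdoklun and sawkitdub both have last vowel 'u' yet inflect differently (widdoklunob, saurwkitdub), so the last vowel is not what conditions the rule; the final letter is.
"nemaha" ends in -a. The stems ending in -a (bedta → bedten, zifoma → zifomen, bevkela → bevkelen) drop the final letter and add -en.
So nemaha → nemahen.

nemahen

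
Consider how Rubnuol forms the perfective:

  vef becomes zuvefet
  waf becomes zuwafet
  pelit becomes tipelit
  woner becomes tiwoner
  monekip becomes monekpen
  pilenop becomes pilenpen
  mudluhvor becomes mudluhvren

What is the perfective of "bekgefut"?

bekgeften

"bekgefut" has 3 vowels. The stems with 3 vowels (monekip → monekpen, pilenop → pilenpen, mudluhvor → mudluhvren) delete the last vowel and add -en.
So bekgefut → bekgeften.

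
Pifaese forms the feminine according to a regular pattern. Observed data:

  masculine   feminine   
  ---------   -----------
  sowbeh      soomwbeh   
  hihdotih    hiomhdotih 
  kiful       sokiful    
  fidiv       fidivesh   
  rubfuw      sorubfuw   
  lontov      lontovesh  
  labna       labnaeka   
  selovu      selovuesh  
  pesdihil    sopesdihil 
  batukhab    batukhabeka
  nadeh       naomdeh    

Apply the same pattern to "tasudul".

fidiv and hihdotih both have last vowel 'i' yet inflect differently (fidivesh, hiomhdotih), so the last vowel is not what conditions the rule; the final letter is.
"tasudul" ends in -l. The stems ending in -l (kiful → sokiful, pesdihil → sopesdihil) add the prefix so-.
The other patterns: stems ending in -a or -b add -eka; stems ending in -u or -v add -esh; stems ending in -h insert -om- after the first vowel.
So tasudul → sotasudul.

sotasudul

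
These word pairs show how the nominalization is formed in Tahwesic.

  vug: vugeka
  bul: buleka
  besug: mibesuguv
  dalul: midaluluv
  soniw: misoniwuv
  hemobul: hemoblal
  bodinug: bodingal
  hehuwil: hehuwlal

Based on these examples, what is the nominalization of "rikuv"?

mirikuvuv

vug and besug both end in -g yet inflect differently (vugeka, mibesuguv), so the final letter is not what conditions the rule; the number of vowels is.
"rikuv" has 2 vowels. The stems with 2 vowels (besug → mibesuguv, dalul → midaluluv, soniw → misoniwuv) add mi- … -uv around the stem.
So rikuv → mirikuvuv.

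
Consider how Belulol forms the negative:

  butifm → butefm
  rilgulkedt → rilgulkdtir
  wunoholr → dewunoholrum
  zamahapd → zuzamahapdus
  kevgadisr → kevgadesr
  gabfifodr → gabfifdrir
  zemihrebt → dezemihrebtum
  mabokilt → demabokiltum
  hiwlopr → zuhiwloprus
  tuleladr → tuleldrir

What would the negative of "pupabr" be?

hiwlopr and kevgadisr both end in -r yet inflect differently (zuhiwloprus, kevgadesr), so the final letter is not what conditions the rule; the second-to-last letter is.
"pupabr" has second-to-last letter 'b'. The one such stem in the data (zemihrebt → dezemihrebtum) adds de- … -um around the stem, so the same rule applies.
The other patterns: stems whose second-to-last letter is 'p' add zu- … -us around the stem; stems whose second-to-last letter is 'f' or 's' change the last vowel to 'e'; stems whose second-to-last letter is 'd' delete the last vowel and add -ir.
So pupabr → depupabrum.

depupabrum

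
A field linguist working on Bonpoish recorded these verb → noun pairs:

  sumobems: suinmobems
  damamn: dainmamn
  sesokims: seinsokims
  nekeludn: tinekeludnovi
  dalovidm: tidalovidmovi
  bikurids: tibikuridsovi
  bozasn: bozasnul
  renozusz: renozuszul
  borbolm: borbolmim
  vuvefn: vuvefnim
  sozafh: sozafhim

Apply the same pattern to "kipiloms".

damamn and nekeludn both end in -n yet inflect differently (dainmamn, tinekeludnovi), so the final letter is not what conditions the rule; the second-to-last letter is.
"kipiloms" has second-to-last letter 'm'. The stems whose second-to-last letter is 'm' (sumobems → suinmobems, damamn → dainmamn, sesokims → seinsokims) insert -in- after the first vowel.
The other patterns: stems whose second-to-last letter is 'd' add ti- … -ovi around the stem; stems whose second-to-last letter is 's' add -ul; stems whose second-to-last letter is 'f' or 'l' add -im.
So kipiloms → kiinpiloms.

kiinpiloms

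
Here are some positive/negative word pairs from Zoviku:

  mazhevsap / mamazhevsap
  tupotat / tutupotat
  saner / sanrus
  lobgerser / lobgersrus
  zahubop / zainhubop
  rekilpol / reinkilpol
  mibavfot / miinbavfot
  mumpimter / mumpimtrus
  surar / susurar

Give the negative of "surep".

mumpimter and surar both end in -r yet inflect differently (mumpimtrus, susurar), so the final letter is not what conditions the rule; the last vowel is.
"surep" has last vowel 'e'. The stems whose last vowel is 'e' (mumpimter → mumpimtrus, lobgerser → lobgersrus, saner → sanrus) delete the last vowel and add -us.
The other patterns: stems whose last vowel is 'o' insert -in- after the first vowel; stems whose last vowel is 'a' repeat the first consonant+vowel as a prefix.
So surep → surpus.

surpus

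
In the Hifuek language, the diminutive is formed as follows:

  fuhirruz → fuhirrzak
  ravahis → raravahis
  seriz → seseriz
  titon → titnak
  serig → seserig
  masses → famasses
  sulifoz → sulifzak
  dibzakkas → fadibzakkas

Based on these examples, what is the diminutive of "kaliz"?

seriz and sulifoz both end in -z yet inflect differently (seseriz, sulifzak), so the final letter is not what conditions the rule; the last vowel is.
"kaliz" has last vowel 'i'. The stems whose last vowel is 'i' (ravahis → raravahis, seriz → seseriz, serig → seserig) repeat the first consonant+vowel as a prefix.
So kaliz → kakaliz.

kakaliz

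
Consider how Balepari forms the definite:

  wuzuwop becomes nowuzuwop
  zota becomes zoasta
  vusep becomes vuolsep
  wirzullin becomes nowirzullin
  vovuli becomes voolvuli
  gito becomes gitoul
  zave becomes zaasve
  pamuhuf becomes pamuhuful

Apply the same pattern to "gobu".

"gobu" begins with g-. The one such stem in the data (gito → gitoul) adds -ul, so the same rule applies.
So gobu → gobuul.

gobuul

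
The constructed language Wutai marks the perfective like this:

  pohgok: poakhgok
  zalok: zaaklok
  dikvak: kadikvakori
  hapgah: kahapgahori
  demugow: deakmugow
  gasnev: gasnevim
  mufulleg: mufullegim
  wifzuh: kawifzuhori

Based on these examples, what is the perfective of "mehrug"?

"mehrug" has last vowel 'u'. The one such stem in the data (wifzuh → kawifzuhori) adds ka- … -ori around the stem, so the same rule applies.
The other patterns: stems whose last vowel is 'e' add -im; stems whose last vowel is 'o' insert -ak- after the first vowel.
So mehrug → kamehrugori.

kamehrugori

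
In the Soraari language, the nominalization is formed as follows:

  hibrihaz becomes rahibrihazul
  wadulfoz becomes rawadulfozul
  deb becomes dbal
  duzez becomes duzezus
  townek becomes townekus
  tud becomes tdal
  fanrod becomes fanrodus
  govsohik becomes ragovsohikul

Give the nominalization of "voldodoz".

"voldodoz" has 3 vowels. The stems with 3 vowels (wadulfoz → rawadulfozul, hibrihaz → rahibrihazul, govsohik → ragovsohikul) add ra- … -ul around the stem.
The other patterns: stems with 1 vowel delete the last vowel and add -al; stems with 2 vowels add -us.
So voldodoz → ravoldodozul.

ravoldodozul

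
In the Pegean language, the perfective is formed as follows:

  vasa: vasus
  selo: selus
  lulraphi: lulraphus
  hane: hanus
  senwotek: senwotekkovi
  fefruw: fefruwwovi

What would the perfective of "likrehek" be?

likrehekkovi

"likrehek" ends in a consonant. The stems ending in a consonant (senwotek → senwotekkovi, fefruw → fefruwwovi) double the final consonant and add -ovi.
So likrehek → likrehekkovi.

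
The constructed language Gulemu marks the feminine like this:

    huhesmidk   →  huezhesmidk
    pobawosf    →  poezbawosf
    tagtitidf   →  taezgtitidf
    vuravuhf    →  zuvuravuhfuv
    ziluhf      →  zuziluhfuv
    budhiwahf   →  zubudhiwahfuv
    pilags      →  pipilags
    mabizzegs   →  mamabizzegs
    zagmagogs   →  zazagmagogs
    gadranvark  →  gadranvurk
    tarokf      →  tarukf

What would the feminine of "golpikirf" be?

golpikurf

pobawosf and vuravuhf both end in -f yet inflect differently (poezbawosf, zuvuravuhfuv), so the final letter is not what conditions the rule; the second-to-last letter is.
"golpikirf" has second-to-last letter 'r'. The one such stem in the data (gadranvark → gadranvurk) changes the last vowel to 'u' (as does tarokf), so the same rule applies.
The other patterns: stems whose second-to-last letter is 'd' or 's' insert -ez- after the first vowel; stems whose second-to-last letter is 'h' add zu- … -uv around the stem; stems whose second-to-last letter is 'g' repeat the first consonant+vowel as a prefix.
So golpikirf → golpikurf.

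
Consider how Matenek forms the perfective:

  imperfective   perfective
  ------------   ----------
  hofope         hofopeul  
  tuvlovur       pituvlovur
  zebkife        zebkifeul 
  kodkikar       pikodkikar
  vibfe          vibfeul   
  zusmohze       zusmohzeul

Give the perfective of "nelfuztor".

pinelfuztor

kodkikar and zusmohze both have 3 vowels yet inflect differently (pikodkikar, zusmohzeul), so the number of vowels is not what conditions the rule; the final letter is.
"nelfuztor" ends in -r. The stems ending in -r (kodkikar → pikodkikar, tuvlovur → pituvlovur) add the prefix pi-.
So nelfuztor → pinelfuztor.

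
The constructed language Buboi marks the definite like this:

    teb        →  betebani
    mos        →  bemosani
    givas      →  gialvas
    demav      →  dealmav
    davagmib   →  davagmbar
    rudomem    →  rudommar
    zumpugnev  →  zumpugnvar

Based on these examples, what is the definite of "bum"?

bebumani

"bum" has 1 vowel. The stems with 1 vowel (teb → betebani, mos → bemosani) add be- … -ani around the stem.
The other patterns: stems with 2 vowels insert -al- after the first vowel; stems with 3 vowels delete the last vowel and add -ar.
So bum → bebumani.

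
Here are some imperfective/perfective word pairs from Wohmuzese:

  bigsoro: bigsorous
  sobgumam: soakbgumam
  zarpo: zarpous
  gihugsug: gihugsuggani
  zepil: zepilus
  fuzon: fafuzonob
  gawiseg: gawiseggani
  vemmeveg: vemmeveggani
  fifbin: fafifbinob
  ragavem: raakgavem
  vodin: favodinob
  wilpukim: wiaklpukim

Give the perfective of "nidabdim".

niakdabdim

"nidabdim" ends in -m. The stems ending in -m (ragavem → raakgavem, wilpukim → wiaklpukim, sobgumam → soakbgumam) insert -ak- after the first vowel.
The other patterns: stems ending in -n add fa- … -ob around the stem; stems ending in -g double the final consonant and add -ani; stems ending in -l or -o add -us.
So nidabdim → niakdabdim.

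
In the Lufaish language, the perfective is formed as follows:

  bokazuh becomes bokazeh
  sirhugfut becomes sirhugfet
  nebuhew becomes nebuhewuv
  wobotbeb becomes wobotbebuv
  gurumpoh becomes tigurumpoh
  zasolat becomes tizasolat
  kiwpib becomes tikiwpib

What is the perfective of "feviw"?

bokazuh and gurumpoh both end in -h yet inflect differently (bokazeh, tigurumpoh), so the final letter is not what conditions the rule; the last vowel is.
"feviw" has last vowel 'i'. The one such stem in the data (kiwpib → tikiwpib) adds the prefix ti-, so the same rule applies.
So feviw → tifeviw.

tifeviw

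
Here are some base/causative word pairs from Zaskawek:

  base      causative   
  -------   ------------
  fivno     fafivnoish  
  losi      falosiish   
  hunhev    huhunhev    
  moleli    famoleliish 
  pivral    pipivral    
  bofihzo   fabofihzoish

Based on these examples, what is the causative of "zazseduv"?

hunhev and fivno both have 2 vowels yet inflect differently (huhunhev, fafivnoish), so the number of vowels is not what conditions the rule; whether the stem ends in a vowel or a consonant is.
"zazseduv" ends in a consonant. The stems ending in a consonant (hunhev → huhunhev, pivral → pipivral) repeat the first consonant+vowel as a prefix.
So zazseduv → zazazseduv.

zazazseduv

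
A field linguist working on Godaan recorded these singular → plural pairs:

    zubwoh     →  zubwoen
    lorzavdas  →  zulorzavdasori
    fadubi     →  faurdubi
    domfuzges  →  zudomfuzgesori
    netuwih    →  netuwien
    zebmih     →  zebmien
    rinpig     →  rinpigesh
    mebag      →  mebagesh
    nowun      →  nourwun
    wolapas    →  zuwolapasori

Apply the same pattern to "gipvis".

wolapas and mebag both have last vowel 'a' yet inflect differently (zuwolapasori, mebagesh), so the last vowel is not what conditions the rule; the final letter is.
"gipvis" ends in -s. The stems ending in -s (wolapas → zuwolapasori, domfuzges → zudomfuzgesori, lorzavdas → zulorzavdasori) add zu- … -ori around the stem.
The other patterns: stems ending in -h drop the final letter and add -en; stems ending in -g add -esh; stems ending in -i or -n insert -ur- after the first vowel.
So gipvis → zugipvisori.

zugipvisori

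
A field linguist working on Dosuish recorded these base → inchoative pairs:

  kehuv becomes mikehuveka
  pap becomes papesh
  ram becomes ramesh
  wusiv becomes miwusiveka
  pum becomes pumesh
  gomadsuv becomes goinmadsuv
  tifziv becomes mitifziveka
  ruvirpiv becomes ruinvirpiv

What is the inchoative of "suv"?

kehuv and gomadsuv both end in -v yet inflect differently (mikehuveka, goinmadsuv), so the final letter is not what conditions the rule; the number of vowels is.
"suv" has 1 vowel. The stems with 1 vowel (pap → papesh, pum → pumesh, ram → ramesh) add -esh.
The other patterns: stems with 2 vowels add mi- … -eka around the stem; stems with 3 vowels insert -in- after the first vowel.
So suv → suvesh.

suvesh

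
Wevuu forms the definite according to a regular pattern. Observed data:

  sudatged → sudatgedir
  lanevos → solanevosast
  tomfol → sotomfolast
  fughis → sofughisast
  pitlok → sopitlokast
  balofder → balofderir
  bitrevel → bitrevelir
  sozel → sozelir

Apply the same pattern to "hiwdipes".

"hiwdipes" has last vowel 'e'. The stems whose last vowel is 'e' (bitrevel → bitrevelir, sozel → sozelir, balofder → balofderir) add -ir.
So hiwdipes → hiwdipesir.

hiwdipesir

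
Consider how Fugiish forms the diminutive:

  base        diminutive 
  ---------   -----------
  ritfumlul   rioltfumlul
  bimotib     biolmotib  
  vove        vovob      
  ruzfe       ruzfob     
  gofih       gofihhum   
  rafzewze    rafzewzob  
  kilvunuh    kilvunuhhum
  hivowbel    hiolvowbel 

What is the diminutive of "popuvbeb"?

kilvunuh and ritfumlul both have last vowel 'u' yet inflect differently (kilvunuhhum, rioltfumlul), so the last vowel is not what conditions the rule; the final letter is.
"popuvbeb" ends in -b. The one such stem in the data (bimotib → biolmotib) inserts -ol- after the first vowel (as do ritfumlul, hivowbel), so the same rule applies.
The other patterns: stems ending in -e drop the final letter and add -ob; stems ending in -h double the final consonant and add -um.
So popuvbeb → poolpuvbeb.

poolpuvbeb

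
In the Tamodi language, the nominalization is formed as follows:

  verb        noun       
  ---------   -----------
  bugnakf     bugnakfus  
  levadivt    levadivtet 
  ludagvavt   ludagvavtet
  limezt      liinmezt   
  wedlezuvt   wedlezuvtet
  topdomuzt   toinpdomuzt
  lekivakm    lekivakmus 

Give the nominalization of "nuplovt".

wedlezuvt and limezt both end in -t yet inflect differently (wedlezuvtet, liinmezt), so the final letter is not what conditions the rule; the second-to-last letter is.
"nuplovt" has second-to-last letter 'v'. The stems whose second-to-last letter is 'v' (wedlezuvt → wedlezuvtet, levadivt → levadivtet, ludagvavt → ludagvavtet) add -et.
The other patterns: stems whose second-to-last letter is 'k' add -us; stems whose second-to-last letter is 'z' insert -in- after the first vowel.
So nuplovt → nuplovtet.

nuplovtet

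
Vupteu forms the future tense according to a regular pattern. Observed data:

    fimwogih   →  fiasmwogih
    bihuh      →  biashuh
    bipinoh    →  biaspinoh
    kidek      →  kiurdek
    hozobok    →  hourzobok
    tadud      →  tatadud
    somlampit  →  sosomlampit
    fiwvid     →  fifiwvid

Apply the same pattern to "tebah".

"tebah" ends in -h. The stems ending in -h (fimwogih → fiasmwogih, bihuh → biashuh, bipinoh → biaspinoh) insert -as- after the first vowel.
The other patterns: stems ending in -k insert -ur- after the first vowel; stems ending in -d or -t repeat the first consonant+vowel as a prefix.
So tebah → teasbah.

teasbah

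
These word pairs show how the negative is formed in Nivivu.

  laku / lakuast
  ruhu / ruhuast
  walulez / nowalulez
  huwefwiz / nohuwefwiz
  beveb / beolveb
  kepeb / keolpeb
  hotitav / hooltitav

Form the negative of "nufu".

nufuast

walulez and beveb both have last vowel 'e' yet inflect differently (nowalulez, beolveb), so the last vowel is not what conditions the rule; the final letter is.
"nufu" ends in -u. The stems ending in -u (laku → lakuast, ruhu → ruhuast) add -ast.
The other patterns: stems ending in -z add the prefix no-; stems ending in -b or -v insert -ol- after the first vowel.
So nufu → nufuast.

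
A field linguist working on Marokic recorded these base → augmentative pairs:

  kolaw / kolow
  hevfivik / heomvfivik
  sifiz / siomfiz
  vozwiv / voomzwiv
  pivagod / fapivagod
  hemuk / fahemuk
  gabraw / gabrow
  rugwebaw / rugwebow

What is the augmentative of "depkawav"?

hevfivik and hemuk both end in -k yet inflect differently (heomvfivik, fahemuk), so the final letter is not what conditions the rule; the last vowel is.
"depkawav" has last vowel 'a'. The stems whose last vowel is 'a' (gabraw → gabrow, kolaw → kolow, rugwebaw → rugwebow) change the last vowel to 'o'.
The other patterns: stems whose last vowel is 'i' insert -om- after the first vowel; stems whose last vowel is 'o' or 'u' add the prefix fa-.
So depkawav → depkawov.

depkawov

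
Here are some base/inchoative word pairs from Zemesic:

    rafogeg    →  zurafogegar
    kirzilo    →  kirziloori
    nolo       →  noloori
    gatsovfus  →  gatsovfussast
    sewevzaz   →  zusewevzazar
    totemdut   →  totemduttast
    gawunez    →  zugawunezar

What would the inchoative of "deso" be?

"deso" ends in -o. The stems ending in -o (kirzilo → kirziloori, nolo → noloori) add -ori.
So deso → desoori.

desoori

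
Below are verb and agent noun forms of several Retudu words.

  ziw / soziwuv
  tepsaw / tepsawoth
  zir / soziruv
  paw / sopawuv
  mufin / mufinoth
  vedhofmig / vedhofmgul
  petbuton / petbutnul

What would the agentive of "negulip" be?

negulpul

ziw and tepsaw both end in -w yet inflect differently (soziwuv, tepsawoth), so the final letter is not what conditions the rule; the number of vowels is.
"negulip" has 3 vowels. The stems with 3 vowels (petbuton → petbutnul, vedhofmig → vedhofmgul) delete the last vowel and add -ul.
So negulip → negulpul.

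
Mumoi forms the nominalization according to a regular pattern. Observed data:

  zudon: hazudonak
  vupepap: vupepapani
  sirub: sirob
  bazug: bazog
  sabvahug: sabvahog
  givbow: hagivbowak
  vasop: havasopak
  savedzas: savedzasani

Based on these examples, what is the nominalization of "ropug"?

vupepap and vasop both end in -p yet inflect differently (vupepapani, havasopak), so the final letter is not what conditions the rule; the last vowel is.
"ropug" has last vowel 'u'. The stems whose last vowel is 'u' (sirub → sirob, sabvahug → sabvahog, bazug → bazog) change the last vowel to 'o'.
So ropug → ropog.

ropog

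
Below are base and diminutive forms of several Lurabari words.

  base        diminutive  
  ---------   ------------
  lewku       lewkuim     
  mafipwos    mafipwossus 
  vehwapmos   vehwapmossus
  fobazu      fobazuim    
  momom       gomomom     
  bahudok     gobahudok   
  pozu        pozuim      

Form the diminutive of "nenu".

nenuim

vehwapmos and momom both have last vowel 'o' yet inflect differently (vehwapmossus, gomomom), so the last vowel is not what conditions the rule; the final letter is.
"nenu" ends in -u. The stems ending in -u (pozu → pozuim, fobazu → fobazuim, lewku → lewkuim) add -im.
The other patterns: stems ending in -s double the final consonant and add -us; stems ending in -k or -m add the prefix go-.
So nenu → nenuim.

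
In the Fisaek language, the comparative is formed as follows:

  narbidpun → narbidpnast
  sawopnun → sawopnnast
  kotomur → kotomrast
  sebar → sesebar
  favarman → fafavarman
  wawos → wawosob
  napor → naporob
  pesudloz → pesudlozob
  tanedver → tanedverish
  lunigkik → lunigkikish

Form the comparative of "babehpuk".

babehpkast

"babehpuk" has last vowel 'u'. The stems whose last vowel is 'u' (narbidpun → narbidpnast, sawopnun → sawopnnast, kotomur → kotomrast) delete the last vowel and add -ast.
The other patterns: stems whose last vowel is 'a' repeat the first consonant+vowel as a prefix; stems whose last vowel is 'o' add -ob; stems whose last vowel is 'e' or 'i' add -ish.
So babehpuk → babehpkast.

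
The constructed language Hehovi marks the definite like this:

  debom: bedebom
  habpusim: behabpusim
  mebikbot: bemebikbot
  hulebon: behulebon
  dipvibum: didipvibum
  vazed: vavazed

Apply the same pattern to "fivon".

"fivon" has last vowel 'o'. The stems whose last vowel is 'o' (hulebon → behulebon, mebikbot → bemebikbot, debom → bedebom) add the prefix be-.
The other pattern: stems whose last vowel is 'e' or 'u' repeat the first consonant+vowel as a prefix.
So fivon → befivon.

befivon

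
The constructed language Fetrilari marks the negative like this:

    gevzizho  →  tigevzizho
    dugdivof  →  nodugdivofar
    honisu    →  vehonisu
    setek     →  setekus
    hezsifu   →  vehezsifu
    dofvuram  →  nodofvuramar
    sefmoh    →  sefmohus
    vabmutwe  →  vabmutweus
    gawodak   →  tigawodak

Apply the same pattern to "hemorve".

vehemorve

"hemorve" begins with h-. The stems beginning with h- (honisu → vehonisu, hezsifu → vehezsifu) add the prefix ve-.
The other patterns: stems beginning with d- add no- … -ar around the stem; stems beginning with g- add the prefix ti-; stems beginning with s- or v- add -us.
So hemorve → vehemorve.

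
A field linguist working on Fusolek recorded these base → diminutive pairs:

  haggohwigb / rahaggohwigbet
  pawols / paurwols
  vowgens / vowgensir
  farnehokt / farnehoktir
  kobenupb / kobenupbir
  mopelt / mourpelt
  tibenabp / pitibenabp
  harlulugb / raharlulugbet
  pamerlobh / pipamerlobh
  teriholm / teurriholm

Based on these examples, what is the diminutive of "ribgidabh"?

piribgidabh

"ribgidabh" has second-to-last letter 'b'. The stems whose second-to-last letter is 'b' (tibenabp → pitibenabp, pamerlobh → pipamerlobh) add the prefix pi-.
So ribgidabh → piribgidabh.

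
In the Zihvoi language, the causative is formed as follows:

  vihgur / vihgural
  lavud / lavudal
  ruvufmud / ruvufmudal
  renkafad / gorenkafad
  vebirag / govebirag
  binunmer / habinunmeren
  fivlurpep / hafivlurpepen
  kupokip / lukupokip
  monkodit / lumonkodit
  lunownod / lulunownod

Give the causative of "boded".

habodeden

lavud and renkafad both end in -d yet inflect differently (lavudal, gorenkafad), so the final letter is not what conditions the rule; the last vowel is.
"boded" has last vowel 'e'. The stems whose last vowel is 'e' (binunmer → habinunmeren, fivlurpep → hafivlurpepen) add ha- … -en around the stem.
The other patterns: stems whose last vowel is 'u' add -al; stems whose last vowel is 'a' add the prefix go-; stems whose last vowel is 'i' or 'o' add the prefix lu-.
So boded → habodeden.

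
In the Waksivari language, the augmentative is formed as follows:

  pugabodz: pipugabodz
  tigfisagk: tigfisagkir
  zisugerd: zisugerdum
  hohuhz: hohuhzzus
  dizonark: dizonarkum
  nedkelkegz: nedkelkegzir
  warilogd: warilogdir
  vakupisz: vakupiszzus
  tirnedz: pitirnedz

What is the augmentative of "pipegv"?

pipegvir

tirnedz and nedkelkegz both end in -z yet inflect differently (pitirnedz, nedkelkegzir), so the final letter is not what conditions the rule; the second-to-last letter is.
"pipegv" has second-to-last letter 'g'. The stems whose second-to-last letter is 'g' (nedkelkegz → nedkelkegzir, warilogd → warilogdir, tigfisagk → tigfisagkir) add -ir.
The other patterns: stems whose second-to-last letter is 'd' add the prefix pi-; stems whose second-to-last letter is 'r' add -um; stems whose second-to-last letter is 'h' or 's' double the final consonant and add -us.
So pipegv → pipegvir.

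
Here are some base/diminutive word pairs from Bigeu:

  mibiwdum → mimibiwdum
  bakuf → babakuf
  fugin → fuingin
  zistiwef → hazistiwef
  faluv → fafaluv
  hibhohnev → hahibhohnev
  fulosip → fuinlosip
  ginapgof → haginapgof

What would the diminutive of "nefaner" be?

"nefaner" has last vowel 'e'. The stems whose last vowel is 'e' (hibhohnev → hahibhohnev, zistiwef → hazistiwef) add the prefix ha-.
So nefaner → hanefaner.

hanefaner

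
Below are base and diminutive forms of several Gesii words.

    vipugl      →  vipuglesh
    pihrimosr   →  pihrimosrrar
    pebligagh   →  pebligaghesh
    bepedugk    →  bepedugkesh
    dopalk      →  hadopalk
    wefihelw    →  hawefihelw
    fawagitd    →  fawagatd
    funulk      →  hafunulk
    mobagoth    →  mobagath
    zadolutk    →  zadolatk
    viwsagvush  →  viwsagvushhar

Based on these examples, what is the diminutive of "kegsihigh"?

kegsihighesh

"kegsihigh" has second-to-last letter 'g'. The stems whose second-to-last letter is 'g' (vipugl → vipuglesh, bepedugk → bepedugkesh, pebligagh → pebligaghesh) add -esh.
The other patterns: stems whose second-to-last letter is 't' change the last vowel to 'a'; stems whose second-to-last letter is 'l' add the prefix ha-; stems whose second-to-last letter is 's' double the final consonant and add -ar.
So kegsihigh → kegsihighesh.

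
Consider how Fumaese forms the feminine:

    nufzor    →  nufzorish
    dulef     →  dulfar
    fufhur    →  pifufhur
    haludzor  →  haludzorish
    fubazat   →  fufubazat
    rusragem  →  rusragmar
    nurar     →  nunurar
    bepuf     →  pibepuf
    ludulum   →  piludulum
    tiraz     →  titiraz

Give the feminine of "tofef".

"tofef" has last vowel 'e'. The stems whose last vowel is 'e' (rusragem → rusragmar, dulef → dulfar) delete the last vowel and add -ar.
The other patterns: stems whose last vowel is 'o' add -ish; stems whose last vowel is 'u' add the prefix pi-; stems whose last vowel is 'a' repeat the first consonant+vowel as a prefix.
So tofef → toffar.

toffar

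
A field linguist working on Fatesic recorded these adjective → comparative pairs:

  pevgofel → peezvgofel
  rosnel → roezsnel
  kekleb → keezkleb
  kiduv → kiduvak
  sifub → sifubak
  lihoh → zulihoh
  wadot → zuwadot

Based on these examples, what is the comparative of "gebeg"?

kekleb and sifub both end in -b yet inflect differently (keezkleb, sifubak), so the final letter is not what conditions the rule; the last vowel is.
"gebeg" has last vowel 'e'. The stems whose last vowel is 'e' (pevgofel → peezvgofel, rosnel → roezsnel, kekleb → keezkleb) insert -ez- after the first vowel.
So gebeg → geezbeg.

geezbeg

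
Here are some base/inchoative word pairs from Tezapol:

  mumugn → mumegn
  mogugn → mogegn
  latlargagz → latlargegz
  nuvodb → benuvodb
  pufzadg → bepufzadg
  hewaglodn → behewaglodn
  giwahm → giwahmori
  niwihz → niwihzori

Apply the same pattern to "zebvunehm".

mumugn and hewaglodn both end in -n yet inflect differently (mumegn, behewaglodn), so the final letter is not what conditions the rule; the second-to-last letter is.
"zebvunehm" has second-to-last letter 'h'. The stems whose second-to-last letter is 'h' (giwahm → giwahmori, niwihz → niwihzori) add -ori.
So zebvunehm → zebvunehmori.

zebvunehmori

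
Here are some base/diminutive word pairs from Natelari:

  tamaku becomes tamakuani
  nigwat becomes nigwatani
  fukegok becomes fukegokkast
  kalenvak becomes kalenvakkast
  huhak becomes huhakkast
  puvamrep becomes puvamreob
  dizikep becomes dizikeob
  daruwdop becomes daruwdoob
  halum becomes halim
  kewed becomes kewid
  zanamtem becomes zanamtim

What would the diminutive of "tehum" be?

nigwat and kalenvak both have last vowel 'a' yet inflect differently (nigwatani, kalenvakkast), so the last vowel is not what conditions the rule; the final letter is.
"tehum" ends in -m. The stems ending in -m (halum → halim, zanamtem → zanamtim) change the last vowel to 'i'.
So tehum → tehim.

tehim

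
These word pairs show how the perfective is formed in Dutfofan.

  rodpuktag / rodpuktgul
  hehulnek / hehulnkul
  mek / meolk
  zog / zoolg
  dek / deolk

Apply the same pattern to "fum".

hehulnek and mek both end in -k yet inflect differently (hehulnkul, meolk), so the final letter is not what conditions the rule; the number of vowels is.
"fum" has 1 vowel. The stems with 1 vowel (mek → meolk, zog → zoolg, dek → deolk) insert -ol- after the first vowel.
So fum → fuolm.

fuolm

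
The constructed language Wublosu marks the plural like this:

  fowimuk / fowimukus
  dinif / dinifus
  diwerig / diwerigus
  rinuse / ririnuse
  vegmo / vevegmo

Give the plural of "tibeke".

titibeke

"tibeke" ends in a vowel. The stems ending in a vowel (rinuse → ririnuse, vegmo → vevegmo) repeat the first consonant+vowel as a prefix.
The other pattern: stems ending in a consonant add -us.
So tibeke → titibeke.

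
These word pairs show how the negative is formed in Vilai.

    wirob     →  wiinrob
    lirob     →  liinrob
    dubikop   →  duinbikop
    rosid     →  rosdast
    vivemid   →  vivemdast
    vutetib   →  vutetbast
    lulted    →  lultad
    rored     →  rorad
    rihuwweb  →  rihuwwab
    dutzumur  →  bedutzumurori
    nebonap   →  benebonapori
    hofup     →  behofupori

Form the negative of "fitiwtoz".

fiintiwtoz

wirob and vutetib both end in -b yet inflect differently (wiinrob, vutetbast), so the final letter is not what conditions the rule; the last vowel is.
"fitiwtoz" has last vowel 'o'. The stems whose last vowel is 'o' (wirob → wiinrob, lirob → liinrob, dubikop → duinbikop) insert -in- after the first vowel.
The other patterns: stems whose last vowel is 'i' delete the last vowel and add -ast; stems whose last vowel is 'e' change the last vowel to 'a'; stems whose last vowel is 'a' or 'u' add be- … -ori around the stem.
So fitiwtoz → fiintiwtoz.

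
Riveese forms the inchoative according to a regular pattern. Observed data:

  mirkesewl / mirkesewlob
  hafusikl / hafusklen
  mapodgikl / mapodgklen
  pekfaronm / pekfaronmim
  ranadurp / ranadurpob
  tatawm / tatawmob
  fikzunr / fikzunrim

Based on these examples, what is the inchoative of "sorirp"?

mapodgikl and mirkesewl both end in -l yet inflect differently (mapodgklen, mirkesewlob), so the final letter is not what conditions the rule; the second-to-last letter is.
"sorirp" has second-to-last letter 'r'. The one such stem in the data (ranadurp → ranadurpob) adds -ob, so the same rule applies.
So sorirp → sorirpob.

sorirpob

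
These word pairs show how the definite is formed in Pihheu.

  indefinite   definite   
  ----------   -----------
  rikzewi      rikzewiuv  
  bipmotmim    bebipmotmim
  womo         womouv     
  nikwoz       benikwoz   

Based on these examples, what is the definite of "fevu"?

womo and nikwoz both have last vowel 'o' yet inflect differently (womouv, benikwoz), so the last vowel is not what conditions the rule; whether the stem ends in a vowel or a consonant is.
"fevu" ends in a vowel. The stems ending in a vowel (womo → womouv, rikzewi → rikzewiuv) add -uv.
The other pattern: stems ending in a consonant add the prefix be-.
So fevu → fevuuv.

fevuuv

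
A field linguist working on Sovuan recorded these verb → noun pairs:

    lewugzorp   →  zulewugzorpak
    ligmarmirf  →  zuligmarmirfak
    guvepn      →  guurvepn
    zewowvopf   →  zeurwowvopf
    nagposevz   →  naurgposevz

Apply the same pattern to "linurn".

ligmarmirf and zewowvopf both end in -f yet inflect differently (zuligmarmirfak, zeurwowvopf), so the final letter is not what conditions the rule; the second-to-last letter is.
"linurn" has second-to-last letter 'r'. The stems whose second-to-last letter is 'r' (lewugzorp → zulewugzorpak, ligmarmirf → zuligmarmirfak) add zu- … -ak around the stem.
The other pattern: stems whose second-to-last letter is 'p' or 'v' insert -ur- after the first vowel.
So linurn → zulinurnak.

zulinurnak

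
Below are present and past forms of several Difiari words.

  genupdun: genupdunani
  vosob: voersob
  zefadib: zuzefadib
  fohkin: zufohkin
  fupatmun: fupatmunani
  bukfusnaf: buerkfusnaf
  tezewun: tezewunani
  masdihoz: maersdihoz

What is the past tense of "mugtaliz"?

zefadib and vosob both end in -b yet inflect differently (zuzefadib, voersob), so the final letter is not what conditions the rule; the last vowel is.
"mugtaliz" has last vowel 'i'. The stems whose last vowel is 'i' (zefadib → zuzefadib, fohkin → zufohkin) add the prefix zu-.
The other patterns: stems whose last vowel is 'a' or 'o' insert -er- after the first vowel; stems whose last vowel is 'u' add -ani.
So mugtaliz → zumugtaliz.

zumugtaliz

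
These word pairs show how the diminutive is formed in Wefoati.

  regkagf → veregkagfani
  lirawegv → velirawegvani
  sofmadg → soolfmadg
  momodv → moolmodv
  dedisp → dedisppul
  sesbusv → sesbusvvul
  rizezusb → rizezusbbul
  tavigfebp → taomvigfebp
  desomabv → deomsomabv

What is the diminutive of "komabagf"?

lirawegv and momodv both end in -v yet inflect differently (velirawegvani, moolmodv), so the final letter is not what conditions the rule; the second-to-last letter is.
"komabagf" has second-to-last letter 'g'. The stems whose second-to-last letter is 'g' (regkagf → veregkagfani, lirawegv → velirawegvani) add ve- … -ani around the stem.
So komabagf → vekomabagfani.

vekomabagfani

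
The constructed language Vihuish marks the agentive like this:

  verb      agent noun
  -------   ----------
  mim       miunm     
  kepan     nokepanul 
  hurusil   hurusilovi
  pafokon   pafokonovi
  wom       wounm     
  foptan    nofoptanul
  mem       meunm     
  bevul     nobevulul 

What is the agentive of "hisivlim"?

kepan and pafokon both end in -n yet inflect differently (nokepanul, pafokonovi), so the final letter is not what conditions the rule; the number of vowels is.
"hisivlim" has 3 vowels. The stems with 3 vowels (pafokon → pafokonovi, hurusil → hurusilovi) add -ovi.
The other patterns: stems with 1 vowel insert -un- after the first vowel; stems with 2 vowels add no- … -ul around the stem.
So hisivlim → hisivlimovi.

hisivlimovi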